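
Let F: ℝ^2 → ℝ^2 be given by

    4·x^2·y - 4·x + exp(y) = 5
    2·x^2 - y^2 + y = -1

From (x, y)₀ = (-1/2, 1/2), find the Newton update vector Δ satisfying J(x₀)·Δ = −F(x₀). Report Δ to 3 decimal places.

(0.875, 2.303)

At (-1/2, 1/2): F = (-0.85128, 1.750).
Jacobian J = [[8·x·y - 4, 4·x^2 + exp(y)], [4·x, -2·y + 1]].
At the point, J = [[-6.000, 2.64872], [-2.000, 0.000]] (det J = 5.29744).
Solving J·Δ = −F gives Δ = (0.875, 2.303).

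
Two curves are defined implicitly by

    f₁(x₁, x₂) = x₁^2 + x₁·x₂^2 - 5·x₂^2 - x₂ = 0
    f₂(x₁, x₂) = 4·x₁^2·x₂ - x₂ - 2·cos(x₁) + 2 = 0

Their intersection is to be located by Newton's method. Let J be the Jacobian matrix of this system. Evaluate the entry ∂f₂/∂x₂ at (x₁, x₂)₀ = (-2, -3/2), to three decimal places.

15.000

∂f₂/∂x₂ = 4·x₁^2 - 1.
At (-2, -3/2) this is 15.000.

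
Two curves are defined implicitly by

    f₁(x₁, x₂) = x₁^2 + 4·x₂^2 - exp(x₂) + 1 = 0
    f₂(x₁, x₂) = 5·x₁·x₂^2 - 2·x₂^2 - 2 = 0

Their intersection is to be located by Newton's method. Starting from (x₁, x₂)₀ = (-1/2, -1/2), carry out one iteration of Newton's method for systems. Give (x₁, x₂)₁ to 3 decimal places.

(5.064, -1.351)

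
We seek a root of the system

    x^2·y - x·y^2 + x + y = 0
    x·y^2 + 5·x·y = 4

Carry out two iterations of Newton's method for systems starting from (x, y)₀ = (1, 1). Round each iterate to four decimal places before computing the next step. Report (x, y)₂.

(0.3874, 0.5691)

At (1, 1): F = (2.0000, 2.0000).
Jacobian J = [[2·x·y - y^2 + 1, x^2 - 2·x·y + 1], [y^2 + 5·y, 2·x·y + 5·x]].
At the point, J = [[2.0000, 0.0000], [6.0000, 7.0000]] (det J = 14.0000).
Solving J·Δ = −F gives Δ = (-1.0000, 0.5714).
Then the next iterate is (x, y)₁ = (0.0000, 1.5714).
Round to (0.0000, 1.5714) and repeat: F = (1.5714, -4.0000), J = [[-1.469298, 1.0000], [10.326298, 0.0000]].
Δ = (0.3874, -1.0023), so (x, y)₂ = (0.3874, 0.5691).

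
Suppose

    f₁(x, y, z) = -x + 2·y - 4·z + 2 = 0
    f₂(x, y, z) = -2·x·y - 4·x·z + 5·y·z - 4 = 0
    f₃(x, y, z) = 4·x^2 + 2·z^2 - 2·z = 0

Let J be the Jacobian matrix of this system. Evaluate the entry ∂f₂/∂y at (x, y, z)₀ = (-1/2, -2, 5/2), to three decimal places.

13.500

∂f₂/∂y = -2·x + 5·z.
At (-1/2, -2, 5/2) this is 13.500.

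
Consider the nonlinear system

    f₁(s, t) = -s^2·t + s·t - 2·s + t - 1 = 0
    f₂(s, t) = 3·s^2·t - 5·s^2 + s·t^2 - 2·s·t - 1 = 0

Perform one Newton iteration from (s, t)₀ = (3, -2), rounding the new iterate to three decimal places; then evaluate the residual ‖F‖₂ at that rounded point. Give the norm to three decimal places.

At (3, -2): F = (3.000, -76.000).
Jacobian J = [[-2·s·t + t - 2, -s^2 + s + 1], [6·s·t - 10·s + t^2 - 2·t, 3·s^2 + 2·s·t - 2·s]].
At the point, J = [[8.000, -5.000], [-58.000, 9.000]] (det J = -218.000).
Solving J·Δ = −F gives Δ = (-1.619, -1.991).
Then the next iterate is (s, t)₁ = (1.381, -3.991).
Re-evaluating at (1.381, -3.991): F = (-5.65309, -0.35042), so ‖F‖₂ = 5.664.

5.664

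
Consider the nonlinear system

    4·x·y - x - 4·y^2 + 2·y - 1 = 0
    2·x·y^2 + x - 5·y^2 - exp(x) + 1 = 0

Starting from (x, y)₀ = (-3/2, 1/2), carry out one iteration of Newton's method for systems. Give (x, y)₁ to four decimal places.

(-0.6941, 0.2882)

At (-3/2, 1/2): F = (-2.5000, -2.723130).
Jacobian J = [[4·y - 1, 4·x - 8·y + 2], [2·y^2 - exp(x) + 1, 4·x·y - 10·y]].
At the point, J = [[1.0000, -8.0000], [1.276870, -8.0000]] (det J = 2.214959).
Solving J·Δ = −F gives Δ = (0.8059, -0.2118).
Then the next iterate is (x, y)₁ = (-0.6941, 0.2882).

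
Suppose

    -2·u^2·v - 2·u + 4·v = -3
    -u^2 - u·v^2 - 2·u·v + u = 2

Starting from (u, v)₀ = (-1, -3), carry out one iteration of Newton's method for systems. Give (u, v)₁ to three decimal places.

At (-1, -3): F = (-1.000, -1.000).
Jacobian J = [[-4·u·v - 2, -2·u^2 + 4], [-2·u - v^2 - 2·v + 1, -2·u·v - 2·u]].
At the point, J = [[-14.000, 2.000], [0.000, -4.000]] (det J = 56.000).
Solving J·Δ = −F gives Δ = (-0.107, -0.250).
Then the next iterate is (u, v)₁ = (-1.107, -3.250).

(-1.107, -3.250)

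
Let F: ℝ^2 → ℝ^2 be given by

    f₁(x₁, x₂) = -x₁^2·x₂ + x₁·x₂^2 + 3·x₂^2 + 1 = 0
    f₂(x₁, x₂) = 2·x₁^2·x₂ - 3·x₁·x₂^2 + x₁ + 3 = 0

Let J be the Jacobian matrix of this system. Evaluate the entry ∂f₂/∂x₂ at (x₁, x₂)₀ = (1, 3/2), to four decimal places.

-7.0000

∂f₂/∂x₂ = 2·x₁^2 - 6·x₁·x₂.
At (1, 3/2) this is -7.0000.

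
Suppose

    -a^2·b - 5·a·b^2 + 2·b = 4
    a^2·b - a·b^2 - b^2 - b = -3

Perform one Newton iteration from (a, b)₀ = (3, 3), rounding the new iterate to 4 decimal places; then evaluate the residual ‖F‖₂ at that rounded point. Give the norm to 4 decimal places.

48.0155

At (3, 3): F = (-160.0000, -9.0000).
Jacobian J = [[-2·a·b - 5·b^2, -a^2 - 10·a·b + 2], [2·a·b - b^2, a^2 - 2·a·b - 2·b - 1]].
At the point, J = [[-63.0000, -97.0000], [9.0000, -16.0000]] (det J = 1881.0000).
Solving J·Δ = −F gives Δ = (-0.8969, -1.0670).
Then the next iterate is (a, b)₁ = (2.1031, 1.9330).
Re-evaluating at (2.1031, 1.9330): F = (-47.974766, -1.977983), so ‖F‖₂ = 48.0155.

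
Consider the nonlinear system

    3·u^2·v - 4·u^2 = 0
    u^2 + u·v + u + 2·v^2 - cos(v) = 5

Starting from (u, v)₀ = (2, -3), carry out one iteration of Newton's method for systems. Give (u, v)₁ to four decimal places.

At (2, -3): F = (-52.0000, 13.989992).
Jacobian J = [[6·u·v - 8·u, 3·u^2], [2·u + v + 1, u + 4·v + sin(v)]].
At the point, J = [[-52.0000, 12.0000], [2.0000, -10.141120]] (det J = 503.338240).
Solving J·Δ = −F gives Δ = (-0.7141, 1.2387).
Then the next iterate is (u, v)₁ = (1.2859, -1.7613).

(1.2859, -1.7613)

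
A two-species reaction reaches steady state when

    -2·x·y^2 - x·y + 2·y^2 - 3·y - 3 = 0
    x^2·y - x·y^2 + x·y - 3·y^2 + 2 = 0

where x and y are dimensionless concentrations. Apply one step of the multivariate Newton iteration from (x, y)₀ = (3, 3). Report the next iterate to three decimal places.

(1.972, 1.819)

At (3, 3): F = (-57.000, -16.000).
Jacobian J = [[-2·y^2 - y, -4·x·y - x + 4·y - 3], [2·x·y - y^2 + y, x^2 - 2·x·y + x - 6·y]].
At the point, J = [[-21.000, -30.000], [12.000, -24.000]] (det J = 864.000).
Solving J·Δ = −F gives Δ = (-1.028, -1.181).
Then the next iterate is (x, y)₁ = (1.972, 1.819).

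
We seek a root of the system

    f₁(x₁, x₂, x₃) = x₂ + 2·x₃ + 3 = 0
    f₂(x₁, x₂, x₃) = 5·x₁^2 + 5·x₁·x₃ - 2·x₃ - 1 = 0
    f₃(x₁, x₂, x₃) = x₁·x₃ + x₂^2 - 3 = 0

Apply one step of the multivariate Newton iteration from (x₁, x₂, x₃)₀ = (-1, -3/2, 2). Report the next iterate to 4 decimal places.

(-4.3036, -4.1429, 0.5714)

At (-1, -3/2, 2): F = (5.5000, -10.0000, -2.7500).
Jacobian J = [[0, 1, 2], [10·x₁ + 5·x₃, 0, 5·x₁ - 2], [x₃, 2·x₂, x₁]].
At the point, J = [[0.0000, 1.0000, 2.0000], [0.0000, 0.0000, -7.0000], [2.0000, -3.0000, -1.0000]] (det J = -14.0000).
Solving J·Δ = −F gives Δ = (-3.3036, -2.6429, -1.4286).
Then the next iterate is (x₁, x₂, x₃)₁ = (-4.3036, -4.1429, 0.5714).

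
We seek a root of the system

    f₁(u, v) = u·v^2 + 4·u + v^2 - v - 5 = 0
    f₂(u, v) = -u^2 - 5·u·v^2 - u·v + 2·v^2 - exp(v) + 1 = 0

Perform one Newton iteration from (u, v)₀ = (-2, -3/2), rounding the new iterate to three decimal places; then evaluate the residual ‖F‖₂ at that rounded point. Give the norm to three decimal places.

At (-2, -3/2): F = (-13.750, 20.77687).
Jacobian J = [[v^2 + 4, 2·u·v + 2·v - 1], [-2·u - 5·v^2 - v, -10·u·v - u + 4·v - exp(v)]].
At the point, J = [[6.250, 2.000], [-5.750, -34.22313]] (det J = -202.39456).
Solving J·Δ = −F gives Δ = (2.120, 0.251).
Then the next iterate is (u, v)₁ = (0.120, -1.249).
Re-evaluating at (0.120, -1.249): F = (-1.52380, 3.03269), so ‖F‖₂ = 3.394.

3.394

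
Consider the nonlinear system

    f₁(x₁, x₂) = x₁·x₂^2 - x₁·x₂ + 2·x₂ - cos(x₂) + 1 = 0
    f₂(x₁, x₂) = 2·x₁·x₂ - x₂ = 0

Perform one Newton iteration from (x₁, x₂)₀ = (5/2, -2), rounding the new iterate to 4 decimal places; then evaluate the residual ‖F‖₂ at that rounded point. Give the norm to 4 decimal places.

At (5/2, -2): F = (12.416147, -8.0000).
Jacobian J = [[x₂^2 - x₂, 2·x₁·x₂ - x₁ + sin(x₂) + 2], [2·x₂, 2·x₁ - 1]].
At the point, J = [[6.0000, -11.409297], [-4.0000, 4.0000]] (det J = -21.637190).
Solving J·Δ = −F gives Δ = (-1.9231, 0.0769).
Then the next iterate is (x₁, x₂)₁ = (0.5769, -1.9231).
Re-evaluating at (0.5769, -1.9231): F = (0.741854, -0.295773), so ‖F‖₂ = 0.7986.

0.7986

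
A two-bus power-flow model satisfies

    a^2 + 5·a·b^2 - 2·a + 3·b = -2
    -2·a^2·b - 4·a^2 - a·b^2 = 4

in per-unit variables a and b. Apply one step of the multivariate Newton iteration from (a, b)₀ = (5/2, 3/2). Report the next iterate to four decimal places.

At (5/2, 3/2): F = (35.8750, -53.3750).
Jacobian J = [[2·a + 5·b^2 - 2, 10·a·b + 3], [-4·a·b - 8·a - b^2, -2·a^2 - 2·a·b]].
At the point, J = [[14.2500, 40.5000], [-37.2500, -20.0000]] (det J = 1223.6250).
Solving J·Δ = −F gives Δ = (-1.1803, -0.4705).
Then the next iterate is (a, b)₁ = (1.3197, 1.0295).

(1.3197, 1.0295)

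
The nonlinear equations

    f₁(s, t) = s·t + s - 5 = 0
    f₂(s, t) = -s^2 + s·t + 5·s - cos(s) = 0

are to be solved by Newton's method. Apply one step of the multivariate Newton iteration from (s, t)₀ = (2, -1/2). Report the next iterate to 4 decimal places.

At (2, -1/2): F = (-4.0000, 5.416147).
Jacobian J = [[t + 1, s], [-2·s + t + sin(s) + 5, s]].
At the point, J = [[0.5000, 2.0000], [1.409297, 2.0000]] (det J = -1.818595).
Solving J·Δ = −F gives Δ = (-10.3554, 4.5889).
Then the next iterate is (s, t)₁ = (-8.3554, 4.0889).

(-8.3554, 4.0889)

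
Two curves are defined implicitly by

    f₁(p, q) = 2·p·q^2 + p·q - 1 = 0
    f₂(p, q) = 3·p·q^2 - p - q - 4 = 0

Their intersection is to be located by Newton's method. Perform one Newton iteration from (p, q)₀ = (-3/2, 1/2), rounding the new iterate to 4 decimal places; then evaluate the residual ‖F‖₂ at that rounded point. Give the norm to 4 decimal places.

2.0072

At (-3/2, 1/2): F = (-2.5000, -4.1250).
Jacobian J = [[2·q^2 + q, 4·p·q + p], [3·q^2 - 1, 6·p·q - 1]].
At the point, J = [[1.0000, -4.5000], [-0.2500, -5.5000]] (det J = -6.6250).
Solving J·Δ = −F gives Δ = (-0.7264, -0.7170).
Then the next iterate is (p, q)₁ = (-2.2264, -0.2170).
Re-evaluating at (-2.2264, -0.2170): F = (-0.726549, -1.871117), so ‖F‖₂ = 2.0072.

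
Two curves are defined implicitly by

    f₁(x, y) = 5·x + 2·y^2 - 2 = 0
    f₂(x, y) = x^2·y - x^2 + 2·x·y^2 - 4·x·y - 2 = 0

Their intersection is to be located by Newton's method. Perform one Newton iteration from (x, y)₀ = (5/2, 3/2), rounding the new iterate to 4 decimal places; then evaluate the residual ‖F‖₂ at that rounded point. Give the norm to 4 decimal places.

1.0429

At (5/2, 3/2): F = (15.0000, -2.6250).
Jacobian J = [[5, 4·y], [2·x·y - 2·x + 2·y^2 - 4·y, x^2 + 4·x·y - 4·x]].
At the point, J = [[5.0000, 6.0000], [1.0000, 11.2500]] (det J = 50.2500).
Solving J·Δ = −F gives Δ = (-3.6716, 0.5597).
Then the next iterate is (x, y)₁ = (-1.1716, 2.0597).
Re-evaluating at (-1.1716, 2.0597): F = (0.626728, -0.833536), so ‖F‖₂ = 1.0429.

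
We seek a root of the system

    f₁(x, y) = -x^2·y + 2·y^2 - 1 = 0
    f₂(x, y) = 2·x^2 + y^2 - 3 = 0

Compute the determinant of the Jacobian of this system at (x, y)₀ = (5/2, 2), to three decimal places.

J = [[-2·x·y, -x^2 + 4·y], [4·x, 2·y]].
At the point, J = [[-10.000, 1.750], [10.000, 4.000]].
det J = -57.500.

-57.500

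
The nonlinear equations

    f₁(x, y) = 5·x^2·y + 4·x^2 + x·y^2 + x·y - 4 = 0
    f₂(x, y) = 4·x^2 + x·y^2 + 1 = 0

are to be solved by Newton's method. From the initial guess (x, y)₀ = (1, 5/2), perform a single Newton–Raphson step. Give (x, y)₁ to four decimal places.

At (1, 5/2): F = (21.2500, 11.2500).
Jacobian J = [[10·x·y + 8·x + y^2 + y, 5·x^2 + 2·x·y + x], [8·x + y^2, 2·x·y]].
At the point, J = [[41.7500, 11.0000], [14.2500, 5.0000]] (det J = 52.0000).
Solving J·Δ = −F gives Δ = (0.3365, -3.2091).
Then the next iterate is (x, y)₁ = (1.3365, -0.7091).

(1.3365, -0.7091)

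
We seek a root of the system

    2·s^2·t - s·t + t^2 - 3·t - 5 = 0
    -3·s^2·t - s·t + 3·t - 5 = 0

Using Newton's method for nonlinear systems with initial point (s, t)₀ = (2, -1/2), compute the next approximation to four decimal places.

(-0.6569, -2.0245)

At (2, -1/2): F = (-6.2500, 0.5000).
Jacobian J = [[4·s·t - t, 2·s^2 - s + 2·t - 3], [-6·s·t - t, -3·s^2 - s + 3]].
At the point, J = [[-3.5000, 2.0000], [6.5000, -11.0000]] (det J = 25.5000).
Solving J·Δ = −F gives Δ = (-2.6569, -1.5245).
Then the next iterate is (s, t)₁ = (-0.6569, -2.0245).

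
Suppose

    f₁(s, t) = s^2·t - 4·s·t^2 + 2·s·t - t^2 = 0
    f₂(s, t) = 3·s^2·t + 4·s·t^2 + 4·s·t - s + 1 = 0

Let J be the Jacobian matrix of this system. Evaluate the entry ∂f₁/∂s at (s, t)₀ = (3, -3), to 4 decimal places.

-60.0000

∂f₁/∂s = 2·s·t - 4·t^2 + 2·t.
At (3, -3) this is -60.0000.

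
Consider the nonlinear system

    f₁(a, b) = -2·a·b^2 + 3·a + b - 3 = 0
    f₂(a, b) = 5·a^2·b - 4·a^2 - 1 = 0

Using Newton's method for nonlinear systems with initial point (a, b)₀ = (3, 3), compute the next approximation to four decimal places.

(2.1407, 2.0826)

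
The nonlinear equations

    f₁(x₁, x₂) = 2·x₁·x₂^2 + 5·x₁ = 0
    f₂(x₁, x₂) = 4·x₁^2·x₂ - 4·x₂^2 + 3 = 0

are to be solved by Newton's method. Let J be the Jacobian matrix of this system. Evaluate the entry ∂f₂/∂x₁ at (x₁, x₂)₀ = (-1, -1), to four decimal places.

∂f₂/∂x₁ = 8·x₁·x₂.
At (-1, -1) this is 8.0000.

8.0000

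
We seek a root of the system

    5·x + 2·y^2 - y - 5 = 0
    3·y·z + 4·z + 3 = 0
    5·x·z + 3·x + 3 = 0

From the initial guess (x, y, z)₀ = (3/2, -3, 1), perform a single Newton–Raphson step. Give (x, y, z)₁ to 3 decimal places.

At (3/2, -3, 1): F = (23.500, -2.000, 15.000).
Jacobian J = [[5, 4·y - 1, 0], [0, 3·z, 3·y + 4], [5·z + 3, 0, 5·x]].
At the point, J = [[5.000, -13.000, 0.000], [0.000, 3.000, -5.000], [8.000, 0.000, 7.500]] (det J = 632.500).
Solving J·Δ = −F gives Δ = (-2.069, 1.012, 0.207).
Then the next iterate is (x, y, z)₁ = (-0.569, -1.988, 1.207).

(-0.569, -1.988, 1.207)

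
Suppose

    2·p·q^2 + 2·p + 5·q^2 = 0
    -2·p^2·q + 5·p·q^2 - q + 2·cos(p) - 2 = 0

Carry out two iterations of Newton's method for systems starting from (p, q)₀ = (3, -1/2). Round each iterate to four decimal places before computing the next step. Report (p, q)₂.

(-13.5796, -3.3937)

At (3, -1/2): F = (8.7500, 9.270015).
Jacobian J = [[2·q^2 + 2, 4·p·q + 10·q], [-4·p·q + 5·q^2 - 2·sin(p), -2·p^2 + 10·p·q - 1]].
At the point, J = [[2.5000, -11.0000], [6.967760, -34.0000]] (det J = -8.354640).
Solving J·Δ = −F gives Δ = (-23.4037, -4.5236).
Then the next iterate is (p, q)₁ = (-20.4037, -5.0236).
Round to (-20.4037, -5.0236) and repeat: F = (-944.462890, 1611.220832), J = [[52.473114, 359.764109], [-281.817602, 191.378326]].
Δ = (6.8241, 1.6299), so (p, q)₂ = (-13.5796, -3.3937).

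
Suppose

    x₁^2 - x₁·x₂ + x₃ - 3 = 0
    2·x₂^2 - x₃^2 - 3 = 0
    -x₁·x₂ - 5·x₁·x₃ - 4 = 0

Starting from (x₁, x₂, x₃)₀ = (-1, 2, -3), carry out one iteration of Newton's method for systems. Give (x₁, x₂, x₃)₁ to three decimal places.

At (-1, 2, -3): F = (-3.000, -4.000, -17.000).
Jacobian J = [[2·x₁ - x₂, -x₁, 1], [0, 4·x₂, -2·x₃], [-x₂ - 5·x₃, -x₁, -5·x₁]].
At the point, J = [[-4.000, 1.000, 1.000], [0.000, 8.000, 6.000], [13.000, 1.000, 5.000]] (det J = -162.000).
Solving J·Δ = −F gives Δ = (-0.321, -3.148, 4.864).
Then the next iterate is (x₁, x₂, x₃)₁ = (-1.321, -1.148, 1.864).

(-1.321, -1.148, 1.864)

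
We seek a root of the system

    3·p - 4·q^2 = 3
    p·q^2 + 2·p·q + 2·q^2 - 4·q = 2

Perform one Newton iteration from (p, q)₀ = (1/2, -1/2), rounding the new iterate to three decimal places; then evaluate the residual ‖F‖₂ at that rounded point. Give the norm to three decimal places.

0.083

At (1/2, -1/2): F = (-2.500, 0.125).
Jacobian J = [[3, -8·q], [q^2 + 2·q, 2·p·q + 2·p + 4·q - 4]].
At the point, J = [[3.000, 4.000], [-0.750, -5.500]] (det J = -13.500).
Solving J·Δ = −F gives Δ = (0.981, -0.111).
Then the next iterate is (p, q)₁ = (1.481, -0.611).
Re-evaluating at (1.481, -0.611): F = (-0.05028, -0.06625), so ‖F‖₂ = 0.083.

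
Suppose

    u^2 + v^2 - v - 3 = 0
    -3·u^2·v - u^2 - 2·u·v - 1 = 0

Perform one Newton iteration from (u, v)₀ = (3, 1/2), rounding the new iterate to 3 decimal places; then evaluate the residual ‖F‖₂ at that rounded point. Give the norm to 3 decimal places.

7.926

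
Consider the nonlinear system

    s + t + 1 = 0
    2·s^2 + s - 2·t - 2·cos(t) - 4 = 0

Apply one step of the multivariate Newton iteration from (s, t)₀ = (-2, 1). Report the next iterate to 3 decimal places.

(-2.162, 1.162)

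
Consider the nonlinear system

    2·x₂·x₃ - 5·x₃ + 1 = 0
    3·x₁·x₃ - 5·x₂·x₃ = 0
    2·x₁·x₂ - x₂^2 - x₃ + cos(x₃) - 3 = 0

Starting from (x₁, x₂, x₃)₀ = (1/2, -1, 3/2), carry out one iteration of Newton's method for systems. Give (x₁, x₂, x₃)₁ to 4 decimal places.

(71.4151, 66.8887, 29.2380)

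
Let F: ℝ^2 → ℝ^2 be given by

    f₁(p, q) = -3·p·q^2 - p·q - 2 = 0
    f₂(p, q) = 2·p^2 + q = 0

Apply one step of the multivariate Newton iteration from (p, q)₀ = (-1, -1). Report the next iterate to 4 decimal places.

(-0.7727, -1.0909)

At (-1, -1): F = (0.0000, 1.0000).
Jacobian J = [[-3·q^2 - q, -6·p·q - p], [4·p, 1]].
At the point, J = [[-2.0000, -5.0000], [-4.0000, 1.0000]] (det J = -22.0000).
Solving J·Δ = −F gives Δ = (0.2273, -0.0909).
Then the next iterate is (p, q)₁ = (-0.7727, -1.0909).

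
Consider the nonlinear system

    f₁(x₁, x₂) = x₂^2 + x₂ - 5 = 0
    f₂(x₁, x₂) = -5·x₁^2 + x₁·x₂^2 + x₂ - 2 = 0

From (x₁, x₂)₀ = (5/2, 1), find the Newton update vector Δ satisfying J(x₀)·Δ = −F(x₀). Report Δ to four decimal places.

(-0.9896, 1.0000)

At (5/2, 1): F = (-3.0000, -29.7500).
Jacobian J = [[0, 2·x₂ + 1], [-10·x₁ + x₂^2, 2·x₁·x₂ + 1]].
At the point, J = [[0.0000, 3.0000], [-24.0000, 6.0000]] (det J = 72.0000).
Solving J·Δ = −F gives Δ = (-0.9896, 1.0000).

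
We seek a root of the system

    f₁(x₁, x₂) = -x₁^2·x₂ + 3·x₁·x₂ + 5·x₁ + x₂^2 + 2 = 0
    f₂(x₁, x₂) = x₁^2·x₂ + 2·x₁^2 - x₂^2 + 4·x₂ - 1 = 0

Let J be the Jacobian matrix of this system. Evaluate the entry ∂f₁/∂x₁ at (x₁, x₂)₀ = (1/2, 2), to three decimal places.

∂f₁/∂x₁ = -2·x₁·x₂ + 3·x₂ + 5.
At (1/2, 2) this is 9.000.

9.000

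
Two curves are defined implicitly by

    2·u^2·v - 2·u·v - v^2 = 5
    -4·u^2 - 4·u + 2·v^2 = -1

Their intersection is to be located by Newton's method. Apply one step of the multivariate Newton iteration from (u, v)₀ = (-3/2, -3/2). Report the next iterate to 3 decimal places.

(-0.957, -0.359)

At (-3/2, -3/2): F = (-18.500, 2.500).
Jacobian J = [[4·u·v - 2·v, 2·u^2 - 2·u - 2·v], [-8·u - 4, 4·v]].
At the point, J = [[12.000, 10.500], [8.000, -6.000]] (det J = -156.000).
Solving J·Δ = −F gives Δ = (0.543, 1.141).
Then the next iterate is (u, v)₁ = (-0.957, -0.359).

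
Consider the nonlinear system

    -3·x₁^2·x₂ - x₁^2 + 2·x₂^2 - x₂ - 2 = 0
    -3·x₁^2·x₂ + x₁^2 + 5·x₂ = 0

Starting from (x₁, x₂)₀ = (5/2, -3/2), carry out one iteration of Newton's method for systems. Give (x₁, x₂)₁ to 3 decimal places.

(1.781, -0.984)

At (5/2, -3/2): F = (25.875, 26.875).
Jacobian J = [[-6·x₁·x₂ - 2·x₁, -3·x₁^2 + 4·x₂ - 1], [-6·x₁·x₂ + 2·x₁, -3·x₁^2 + 5]].
At the point, J = [[17.500, -25.750], [27.500, -13.750]] (det J = 467.500).
Solving J·Δ = −F gives Δ = (-0.719, 0.516).
Then the next iterate is (x₁, x₂)₁ = (1.781, -0.984).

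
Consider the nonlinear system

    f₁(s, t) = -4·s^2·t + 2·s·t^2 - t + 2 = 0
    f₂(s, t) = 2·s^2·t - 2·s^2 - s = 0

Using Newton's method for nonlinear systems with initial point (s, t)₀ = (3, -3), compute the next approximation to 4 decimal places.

At (3, -3): F = (167.0000, -75.0000).
Jacobian J = [[-8·s·t + 2·t^2, -4·s^2 + 4·s·t - 1], [4·s·t - 4·s - 1, 2·s^2]].
At the point, J = [[90.0000, -73.0000], [-49.0000, 18.0000]] (det J = -1957.0000).
Solving J·Δ = −F gives Δ = (-1.2616, 0.7322).
Then the next iterate is (s, t)₁ = (1.7384, -2.2678).

(1.7384, -2.2678)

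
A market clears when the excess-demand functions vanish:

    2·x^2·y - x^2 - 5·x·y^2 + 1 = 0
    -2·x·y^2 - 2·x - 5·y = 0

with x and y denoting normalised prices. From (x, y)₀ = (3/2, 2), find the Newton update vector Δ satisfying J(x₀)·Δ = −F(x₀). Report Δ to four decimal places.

(-3.8125, 0.7721)

At (3/2, 2): F = (-22.2500, -25.0000).
Jacobian J = [[4·x·y - 2·x - 5·y^2, 2·x^2 - 10·x·y], [-2·y^2 - 2, -4·x·y - 5]].
At the point, J = [[-11.0000, -25.5000], [-10.0000, -17.0000]] (det J = -68.0000).
Solving J·Δ = −F gives Δ = (-3.8125, 0.7721).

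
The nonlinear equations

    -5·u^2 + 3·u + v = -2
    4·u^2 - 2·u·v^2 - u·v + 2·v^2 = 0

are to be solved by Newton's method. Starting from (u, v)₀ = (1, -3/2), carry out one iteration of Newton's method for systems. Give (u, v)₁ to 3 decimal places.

At (1, -3/2): F = (-1.500, 5.500).
Jacobian J = [[-10·u + 3, 1], [8·u - 2·v^2 - v, -4·u·v - u + 4·v]].
At the point, J = [[-7.000, 1.000], [5.000, -1.000]] (det J = 2.000).
Solving J·Δ = −F gives Δ = (2.000, 15.500).
Then the next iterate is (u, v)₁ = (3.000, 14.000).

(3.000, 14.000)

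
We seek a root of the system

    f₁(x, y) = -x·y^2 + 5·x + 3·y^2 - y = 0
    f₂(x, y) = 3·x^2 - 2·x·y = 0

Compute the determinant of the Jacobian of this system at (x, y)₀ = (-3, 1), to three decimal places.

244.000

J = [[-y^2 + 5, -2·x·y + 6·y - 1], [6·x - 2·y, -2·x]].
At the point, J = [[4.000, 11.000], [-20.000, 6.000]].
det J = 244.000.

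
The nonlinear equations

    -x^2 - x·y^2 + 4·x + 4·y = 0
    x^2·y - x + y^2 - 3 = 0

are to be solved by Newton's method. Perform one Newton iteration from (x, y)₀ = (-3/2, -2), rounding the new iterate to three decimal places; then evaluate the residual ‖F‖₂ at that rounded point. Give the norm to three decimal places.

513.911

At (-3/2, -2): F = (-10.250, -2.000).
Jacobian J = [[-2·x - y^2 + 4, -2·x·y + 4], [2·x·y - 1, x^2 + 2·y]].
At the point, J = [[3.000, -2.000], [5.000, -1.750]] (det J = 4.750).
Solving J·Δ = −F gives Δ = (-2.934, -9.526).
Then the next iterate is (x, y)₁ = (-4.434, -11.526).
Re-evaluating at (-4.434, -11.526): F = (505.55067, -92.32259), so ‖F‖₂ = 513.911.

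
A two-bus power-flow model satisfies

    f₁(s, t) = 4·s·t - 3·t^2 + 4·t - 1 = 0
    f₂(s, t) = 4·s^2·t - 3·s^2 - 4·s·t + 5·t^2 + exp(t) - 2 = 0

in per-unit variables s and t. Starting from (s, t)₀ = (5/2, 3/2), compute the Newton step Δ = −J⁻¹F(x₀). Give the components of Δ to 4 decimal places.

(-2.2823, 0.0887)

At (5/2, 3/2): F = (13.2500, 17.481689).
Jacobian J = [[4·t, 4·s - 6·t + 4], [8·s·t - 6·s - 4·t, 4·s^2 - 4·s + 10·t + exp(t)]].
At the point, J = [[6.0000, 5.0000], [9.0000, 34.481689]] (det J = 161.890134).
Solving J·Δ = −F gives Δ = (-2.2823, 0.0887).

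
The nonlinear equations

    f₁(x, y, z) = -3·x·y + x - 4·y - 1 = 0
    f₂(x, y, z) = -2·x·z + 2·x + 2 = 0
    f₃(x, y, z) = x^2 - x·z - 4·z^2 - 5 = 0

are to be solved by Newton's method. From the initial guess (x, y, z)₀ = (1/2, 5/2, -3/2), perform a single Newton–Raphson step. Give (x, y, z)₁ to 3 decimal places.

At (1/2, 5/2, -3/2): F = (-14.250, 4.500, -13.000).
Jacobian J = [[-3·y + 1, -3·x - 4, 0], [-2·z + 2, 0, -2·x], [2·x - z, 0, -x - 8·z]].
At the point, J = [[-6.500, -5.500, 0.000], [5.000, 0.000, -1.000], [2.500, 0.000, 11.500]] (det J = 330.000).
Solving J·Δ = −F gives Δ = (-0.646, -1.828, 1.271).
Then the next iterate is (x, y, z)₁ = (-0.146, 0.672, -0.229).

(-0.146, 0.672, -0.229)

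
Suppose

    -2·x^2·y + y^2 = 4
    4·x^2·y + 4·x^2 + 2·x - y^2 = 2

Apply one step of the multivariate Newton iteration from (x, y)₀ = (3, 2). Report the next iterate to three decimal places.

(1.657, 1.731)

At (3, 2): F = (-36.000, 108.000).
Jacobian J = [[-4·x·y, -2·x^2 + 2·y], [8·x·y + 8·x + 2, 4·x^2 - 2·y]].
At the point, J = [[-24.000, -14.000], [74.000, 32.000]] (det J = 268.000).
Solving J·Δ = −F gives Δ = (-1.343, -0.269).
Then the next iterate is (x, y)₁ = (1.657, 1.731).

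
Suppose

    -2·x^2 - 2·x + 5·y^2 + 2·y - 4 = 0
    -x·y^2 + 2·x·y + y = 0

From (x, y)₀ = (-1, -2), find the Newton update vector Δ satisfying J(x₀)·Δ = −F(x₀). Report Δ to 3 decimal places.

At (-1, -2): F = (12.000, 6.000).
Jacobian J = [[-4·x - 2, 10·y + 2], [-y^2 + 2·y, -2·x·y + 2·x + 1]].
At the point, J = [[2.000, -18.000], [-8.000, -5.000]] (det J = -154.000).
Solving J·Δ = −F gives Δ = (0.312, 0.701).

(0.312, 0.701)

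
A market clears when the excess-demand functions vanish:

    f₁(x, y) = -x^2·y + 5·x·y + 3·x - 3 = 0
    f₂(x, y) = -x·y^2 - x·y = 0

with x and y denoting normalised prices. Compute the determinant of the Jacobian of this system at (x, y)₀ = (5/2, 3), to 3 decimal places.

22.500

J = [[-2·x·y + 5·y + 3, -x^2 + 5·x], [-y^2 - y, -2·x·y - x]].
At the point, J = [[3.000, 6.250], [-12.000, -17.500]].
det J = 22.500.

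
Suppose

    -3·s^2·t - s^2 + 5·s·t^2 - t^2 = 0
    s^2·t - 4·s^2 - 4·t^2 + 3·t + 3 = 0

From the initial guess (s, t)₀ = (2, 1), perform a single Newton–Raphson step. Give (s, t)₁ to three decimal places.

(1.193, 0.687)

At (2, 1): F = (-7.000, -10.000).
Jacobian J = [[-6·s·t - 2·s + 5·t^2, -3·s^2 + 10·s·t - 2·t], [2·s·t - 8·s, s^2 - 8·t + 3]].
At the point, J = [[-11.000, 6.000], [-12.000, -1.000]] (det J = 83.000).
Solving J·Δ = −F gives Δ = (-0.807, -0.313).
Then the next iterate is (s, t)₁ = (1.193, 0.687).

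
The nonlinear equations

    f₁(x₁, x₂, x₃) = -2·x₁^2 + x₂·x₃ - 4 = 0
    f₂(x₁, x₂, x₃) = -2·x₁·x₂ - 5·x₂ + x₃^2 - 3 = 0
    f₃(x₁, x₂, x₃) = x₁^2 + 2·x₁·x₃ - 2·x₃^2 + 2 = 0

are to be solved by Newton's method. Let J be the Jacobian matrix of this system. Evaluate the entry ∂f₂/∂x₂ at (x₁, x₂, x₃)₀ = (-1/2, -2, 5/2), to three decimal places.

-4.000

∂f₂/∂x₂ = -2·x₁ - 5.
At (-1/2, -2, 5/2) this is -4.000.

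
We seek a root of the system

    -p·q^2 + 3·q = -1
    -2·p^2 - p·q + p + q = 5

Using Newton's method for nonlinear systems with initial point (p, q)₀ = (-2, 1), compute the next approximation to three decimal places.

(-0.271, 0.390)

At (-2, 1): F = (6.000, -12.000).
Jacobian J = [[-q^2, -2·p·q + 3], [-4·p - q + 1, -p + 1]].
At the point, J = [[-1.000, 7.000], [8.000, 3.000]] (det J = -59.000).
Solving J·Δ = −F gives Δ = (1.729, -0.610).
Then the next iterate is (p, q)₁ = (-0.271, 0.390).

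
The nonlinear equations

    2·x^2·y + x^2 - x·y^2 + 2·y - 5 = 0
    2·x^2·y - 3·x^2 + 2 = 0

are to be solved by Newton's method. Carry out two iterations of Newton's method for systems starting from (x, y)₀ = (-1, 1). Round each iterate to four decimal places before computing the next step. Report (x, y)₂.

(-1.1228, 0.7033)

At (-1, 1): F = (1.0000, 1.0000).
Jacobian J = [[4·x·y + 2·x - y^2, 2·x^2 - 2·x·y + 2], [4·x·y - 6·x, 2·x^2]].
At the point, J = [[-7.0000, 6.0000], [2.0000, 2.0000]] (det J = -26.0000).
Solving J·Δ = −F gives Δ = (-0.1538, -0.3462).
Then the next iterate is (x, y)₁ = (-1.1538, 0.6538).
Round to (-1.1538, 0.6538) and repeat: F = (-0.127200, -0.253015), J = [[-5.752472, 6.171218], [3.905382, 2.662509]].
Δ = (0.0310, 0.0495), so (x, y)₂ = (-1.1228, 0.7033).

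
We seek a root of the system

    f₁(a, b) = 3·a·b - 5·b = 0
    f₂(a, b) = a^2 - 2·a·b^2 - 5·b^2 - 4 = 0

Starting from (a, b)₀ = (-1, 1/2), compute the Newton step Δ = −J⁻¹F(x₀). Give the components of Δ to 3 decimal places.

(-0.735, -0.638)

At (-1, 1/2): F = (-4.000, -3.750).
Jacobian J = [[3·b, 3·a - 5], [2·a - 2·b^2, -4·a·b - 10·b]].
At the point, J = [[1.500, -8.000], [-2.500, -3.000]] (det J = -24.500).
Solving J·Δ = −F gives Δ = (-0.735, -0.638).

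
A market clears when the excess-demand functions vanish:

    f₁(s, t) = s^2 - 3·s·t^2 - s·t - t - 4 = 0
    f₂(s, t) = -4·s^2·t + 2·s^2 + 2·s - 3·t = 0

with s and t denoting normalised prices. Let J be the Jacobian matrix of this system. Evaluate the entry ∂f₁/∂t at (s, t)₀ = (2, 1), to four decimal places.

-15.0000

∂f₁/∂t = -6·s·t - s - 1.
At (2, 1) this is -15.0000.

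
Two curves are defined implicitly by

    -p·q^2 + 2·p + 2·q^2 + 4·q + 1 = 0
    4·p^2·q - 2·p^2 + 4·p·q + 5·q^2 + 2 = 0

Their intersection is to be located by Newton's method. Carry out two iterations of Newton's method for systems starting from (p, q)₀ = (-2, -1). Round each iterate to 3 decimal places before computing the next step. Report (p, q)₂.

At (-2, -1): F = (-3.000, -9.000).
Jacobian J = [[-q^2 + 2, -2·p·q + 4·q + 4], [8·p·q - 4·p + 4·q, 4·p^2 + 4·p + 10·q]].
At the point, J = [[1.000, -4.000], [20.000, -2.000]] (det J = 78.000).
Solving J·Δ = −F gives Δ = (0.385, -0.654).
Then the next iterate is (p, q)₁ = (-1.615, -1.654).
Round to (-1.615, -1.654) and repeat: F = (1.04361, 3.89095), J = [[-0.73572, -7.95842], [21.21368, -12.56710]].
Δ = (-0.100, 0.140), so (p, q)₂ = (-1.715, -1.514).

(-1.715, -1.514)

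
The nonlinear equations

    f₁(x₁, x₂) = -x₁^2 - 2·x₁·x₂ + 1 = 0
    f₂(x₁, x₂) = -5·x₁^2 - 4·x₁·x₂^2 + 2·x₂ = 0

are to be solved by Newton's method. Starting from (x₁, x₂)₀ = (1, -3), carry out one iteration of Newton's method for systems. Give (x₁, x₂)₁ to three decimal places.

(-4.167, -10.333)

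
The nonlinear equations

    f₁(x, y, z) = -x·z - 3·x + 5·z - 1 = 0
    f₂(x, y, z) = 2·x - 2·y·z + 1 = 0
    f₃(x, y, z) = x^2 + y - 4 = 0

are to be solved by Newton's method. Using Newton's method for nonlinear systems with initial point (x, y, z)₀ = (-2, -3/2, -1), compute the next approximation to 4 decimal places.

(-1.8026, 0.7895, -0.6579)

At (-2, -3/2, -1): F = (-2.0000, -6.0000, -1.5000).
Jacobian J = [[-z - 3, 0, -x + 5], [2, -2·z, -2·y], [2·x, 1, 0]].
At the point, J = [[-2.0000, 0.0000, 7.0000], [2.0000, 2.0000, 3.0000], [-4.0000, 1.0000, 0.0000]] (det J = 76.0000).
Solving J·Δ = −F gives Δ = (0.1974, 2.2895, 0.3421).
Then the next iterate is (x, y, z)₁ = (-1.8026, 0.7895, -0.6579).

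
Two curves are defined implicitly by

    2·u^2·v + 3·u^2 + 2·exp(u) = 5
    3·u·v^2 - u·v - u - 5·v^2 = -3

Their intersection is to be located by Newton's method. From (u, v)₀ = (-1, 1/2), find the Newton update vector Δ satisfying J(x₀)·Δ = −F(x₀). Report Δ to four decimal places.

(0.0602, 0.3507)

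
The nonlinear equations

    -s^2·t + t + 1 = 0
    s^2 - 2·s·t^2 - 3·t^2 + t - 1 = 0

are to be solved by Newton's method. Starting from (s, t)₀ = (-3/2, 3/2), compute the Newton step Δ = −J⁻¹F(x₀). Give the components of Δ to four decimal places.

(0.5256, 1.1923)

At (-3/2, 3/2): F = (-0.8750, 2.7500).
Jacobian J = [[-2·s·t, -s^2 + 1], [2·s - 2·t^2, -4·s·t - 6·t + 1]].
At the point, J = [[4.5000, -1.2500], [-7.5000, 1.0000]] (det J = -4.8750).
Solving J·Δ = −F gives Δ = (0.5256, 1.1923).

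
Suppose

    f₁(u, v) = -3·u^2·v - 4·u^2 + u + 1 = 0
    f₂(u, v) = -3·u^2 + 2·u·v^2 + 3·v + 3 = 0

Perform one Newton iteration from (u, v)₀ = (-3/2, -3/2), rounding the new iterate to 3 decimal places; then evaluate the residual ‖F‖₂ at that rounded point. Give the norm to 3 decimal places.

At (-3/2, -3/2): F = (0.625, -15.000).
Jacobian J = [[-6·u·v - 8·u + 1, -3·u^2], [-6·u + 2·v^2, 4·u·v + 3]].
At the point, J = [[-0.500, -6.750], [13.500, 12.000]] (det J = 85.125).
Solving J·Δ = −F gives Δ = (1.101, 0.011).
Then the next iterate is (u, v)₁ = (-0.399, -1.489).
Re-evaluating at (-0.399, -1.489): F = (0.67535, -3.71387), so ‖F‖₂ = 3.775.

3.775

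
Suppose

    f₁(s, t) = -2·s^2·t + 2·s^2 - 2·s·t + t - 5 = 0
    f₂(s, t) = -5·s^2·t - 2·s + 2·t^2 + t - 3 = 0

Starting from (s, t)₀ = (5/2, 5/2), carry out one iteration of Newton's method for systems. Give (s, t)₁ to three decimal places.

At (5/2, 5/2): F = (-33.750, -71.125).
Jacobian J = [[-4·s·t + 4·s - 2·t, -2·s^2 - 2·s + 1], [-10·s·t - 2, -5·s^2 + 4·t + 1]].
At the point, J = [[-20.000, -16.500], [-64.500, -20.250]] (det J = -659.250).
Solving J·Δ = −F gives Δ = (-0.743, -1.144).
Then the next iterate is (s, t)₁ = (1.757, 1.356).

(1.757, 1.356)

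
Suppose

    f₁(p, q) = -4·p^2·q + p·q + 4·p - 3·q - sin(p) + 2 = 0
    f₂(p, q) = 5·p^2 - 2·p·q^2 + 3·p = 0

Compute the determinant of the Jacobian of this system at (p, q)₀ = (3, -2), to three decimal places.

J = [[-8·p·q + q - cos(p) + 4, -4·p^2 + p - 3], [10·p - 2·q^2 + 3, -4·p·q]].
At the point, J = [[50.98999, -36.000], [25.000, 24.000]].
det J = 2123.760.

2123.760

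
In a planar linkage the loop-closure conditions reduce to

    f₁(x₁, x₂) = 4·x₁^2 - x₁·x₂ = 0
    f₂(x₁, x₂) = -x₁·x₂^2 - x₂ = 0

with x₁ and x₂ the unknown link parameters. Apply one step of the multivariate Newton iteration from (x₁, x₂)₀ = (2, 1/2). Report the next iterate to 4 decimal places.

(1.0000, 0.2500)

At (2, 1/2): F = (15.0000, -1.0000).
Jacobian J = [[8·x₁ - x₂, -x₁], [-x₂^2, -2·x₁·x₂ - 1]].
At the point, J = [[15.5000, -2.0000], [-0.2500, -3.0000]] (det J = -47.0000).
Solving J·Δ = −F gives Δ = (-1.0000, -0.2500).
Then the next iterate is (x₁, x₂)₁ = (1.0000, 0.2500).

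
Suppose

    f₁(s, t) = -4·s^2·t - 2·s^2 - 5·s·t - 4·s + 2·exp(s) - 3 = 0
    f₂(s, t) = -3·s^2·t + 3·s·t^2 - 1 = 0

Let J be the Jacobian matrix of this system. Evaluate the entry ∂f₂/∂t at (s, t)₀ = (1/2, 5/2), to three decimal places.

∂f₂/∂t = -3·s^2 + 6·s·t.
At (1/2, 5/2) this is 6.750.

6.750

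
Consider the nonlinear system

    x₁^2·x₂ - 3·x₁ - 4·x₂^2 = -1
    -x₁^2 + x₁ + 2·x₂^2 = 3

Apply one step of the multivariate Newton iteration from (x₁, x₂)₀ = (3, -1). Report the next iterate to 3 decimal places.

At (3, -1): F = (-21.000, -7.000).
Jacobian J = [[2·x₁·x₂ - 3, x₁^2 - 8·x₂], [-2·x₁ + 1, 4·x₂]].
At the point, J = [[-9.000, 17.000], [-5.000, -4.000]] (det J = 121.000).
Solving J·Δ = −F gives Δ = (-1.678, 0.347).
Then the next iterate is (x₁, x₂)₁ = (1.322, -0.653).

(1.322, -0.653)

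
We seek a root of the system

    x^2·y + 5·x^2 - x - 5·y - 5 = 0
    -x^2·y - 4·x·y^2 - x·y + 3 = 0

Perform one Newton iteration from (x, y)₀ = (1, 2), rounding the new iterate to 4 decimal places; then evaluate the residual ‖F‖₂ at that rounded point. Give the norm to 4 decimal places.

At (1, 2): F = (-9.0000, -17.0000).
Jacobian J = [[2·x·y + 10·x - 1, x^2 - 5], [-2·x·y - 4·y^2 - y, -x^2 - 8·x·y - x]].
At the point, J = [[13.0000, -4.0000], [-22.0000, -18.0000]] (det J = -322.0000).
Solving J·Δ = −F gives Δ = (0.2919, -1.3012).
Then the next iterate is (x, y)₁ = (1.2919, 0.6988).
Re-evaluating at (1.2919, 0.6988): F = (-0.274571, -1.592531), so ‖F‖₂ = 1.6160.

1.6160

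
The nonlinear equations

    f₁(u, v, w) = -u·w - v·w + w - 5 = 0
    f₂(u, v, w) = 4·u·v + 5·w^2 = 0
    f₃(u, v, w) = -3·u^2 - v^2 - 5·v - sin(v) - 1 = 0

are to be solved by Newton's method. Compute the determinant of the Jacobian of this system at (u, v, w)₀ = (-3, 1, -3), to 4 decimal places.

J = [[-w, -w, -u - v + 1], [4·v, 4·u, 10·w], [-6·u, -2·v - cos(v) - 5, 0]].
At the point, J = [[3.0000, 3.0000, 3.0000], [4.0000, -12.0000, -30.0000], [18.0000, -7.540302, 0.0000]].
det J = -1741.1108.

-1741.1108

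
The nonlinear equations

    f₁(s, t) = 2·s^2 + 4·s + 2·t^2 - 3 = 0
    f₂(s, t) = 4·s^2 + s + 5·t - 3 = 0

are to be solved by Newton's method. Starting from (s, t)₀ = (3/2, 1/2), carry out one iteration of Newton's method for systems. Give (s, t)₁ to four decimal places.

(0.6667, 0.6667)

At (3/2, 1/2): F = (8.0000, 10.0000).
Jacobian J = [[4·s + 4, 4·t], [8·s + 1, 5]].
At the point, J = [[10.0000, 2.0000], [13.0000, 5.0000]] (det J = 24.0000).
Solving J·Δ = −F gives Δ = (-0.8333, 0.1667).
Then the next iterate is (s, t)₁ = (0.6667, 0.6667).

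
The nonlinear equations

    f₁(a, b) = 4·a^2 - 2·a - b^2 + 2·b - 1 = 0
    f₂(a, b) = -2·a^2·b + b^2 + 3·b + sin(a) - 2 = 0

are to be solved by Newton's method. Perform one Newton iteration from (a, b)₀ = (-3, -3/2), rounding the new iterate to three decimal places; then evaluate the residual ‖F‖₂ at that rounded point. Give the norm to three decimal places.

At (-3, -3/2): F = (35.750, 22.60888).
Jacobian J = [[8·a - 2, -2·b + 2], [-4·a·b + cos(a), -2·a^2 + 2·b + 3]].
At the point, J = [[-26.000, 5.000], [-18.98999, -18.000]] (det J = 562.94996).
Solving J·Δ = −F gives Δ = (1.344, -0.162).
Then the next iterate is (a, b)₁ = (-1.656, -1.662).
Re-evaluating at (-1.656, -1.662): F = (7.19510, 3.89540), so ‖F‖₂ = 8.182.

8.182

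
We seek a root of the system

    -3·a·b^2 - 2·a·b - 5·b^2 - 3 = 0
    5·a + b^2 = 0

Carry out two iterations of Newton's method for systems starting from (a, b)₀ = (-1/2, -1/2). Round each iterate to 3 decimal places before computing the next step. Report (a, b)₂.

(0.105, -0.384)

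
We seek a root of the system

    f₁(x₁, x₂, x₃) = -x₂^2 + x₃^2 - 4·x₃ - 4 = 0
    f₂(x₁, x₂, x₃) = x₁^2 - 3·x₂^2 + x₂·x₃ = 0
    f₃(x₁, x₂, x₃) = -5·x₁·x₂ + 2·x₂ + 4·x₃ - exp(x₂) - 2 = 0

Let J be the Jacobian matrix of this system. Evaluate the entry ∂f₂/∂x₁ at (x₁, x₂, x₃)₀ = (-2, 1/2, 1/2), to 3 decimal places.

-4.000

∂f₂/∂x₁ = 2·x₁.
At (-2, 1/2, 1/2) this is -4.000.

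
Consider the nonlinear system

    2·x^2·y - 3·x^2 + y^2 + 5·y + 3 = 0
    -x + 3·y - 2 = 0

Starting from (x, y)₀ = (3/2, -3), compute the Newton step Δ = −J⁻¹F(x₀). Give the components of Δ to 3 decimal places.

(-0.335, 4.055)

At (3/2, -3): F = (-23.250, -12.500).
Jacobian J = [[4·x·y - 6·x, 2·x^2 + 2·y + 5], [-1, 3]].
At the point, J = [[-27.000, 3.500], [-1.000, 3.000]] (det J = -77.500).
Solving J·Δ = −F gives Δ = (-0.335, 4.055).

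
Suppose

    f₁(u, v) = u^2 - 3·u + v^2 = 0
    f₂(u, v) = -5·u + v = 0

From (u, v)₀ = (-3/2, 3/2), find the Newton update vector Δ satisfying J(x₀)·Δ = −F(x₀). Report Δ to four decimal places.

(2.0000, 1.0000)

At (-3/2, 3/2): F = (9.0000, 9.0000).
Jacobian J = [[2·u - 3, 2·v], [-5, 1]].
At the point, J = [[-6.0000, 3.0000], [-5.0000, 1.0000]] (det J = 9.0000).
Solving J·Δ = −F gives Δ = (2.0000, 1.0000).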